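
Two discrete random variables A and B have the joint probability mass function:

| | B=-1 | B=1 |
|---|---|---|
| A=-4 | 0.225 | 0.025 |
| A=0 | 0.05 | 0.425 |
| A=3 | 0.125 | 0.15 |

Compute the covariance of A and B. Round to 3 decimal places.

0.910

E[A] = -0.175,  E[B] = 0.2
E[AB] = 0.875
cov(A,B) = E[AB] − E[A]E[B] = 0.875 − (-0.175)(0.2) = 0.91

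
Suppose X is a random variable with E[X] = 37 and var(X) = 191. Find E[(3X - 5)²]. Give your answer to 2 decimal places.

E[3X - 5] = 3·37 − 5 = 106
var(3X - 5) = (3)²·191 = 1719
E[(3X - 5)²] = var((3X - 5)) + (E[(3X - 5)])² = 1719 + (106)² = 12955

12955.00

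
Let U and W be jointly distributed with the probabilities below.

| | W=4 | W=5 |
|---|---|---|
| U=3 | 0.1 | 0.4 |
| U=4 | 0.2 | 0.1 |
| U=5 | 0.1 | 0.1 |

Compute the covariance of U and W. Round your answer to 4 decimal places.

E[U] = 3.7,  E[W] = 4.6
E[UW] = 16.9
cov(U,W) = E[UW] − E[U]E[W] = 16.9 − (3.7)(4.6) = -0.12

-0.1200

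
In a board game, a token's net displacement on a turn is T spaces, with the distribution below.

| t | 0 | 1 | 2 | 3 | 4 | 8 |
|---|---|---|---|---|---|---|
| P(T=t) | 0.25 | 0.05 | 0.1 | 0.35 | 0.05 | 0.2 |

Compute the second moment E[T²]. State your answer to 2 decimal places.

E[T²] = (0)²(0.25) + (1)²(0.05) + (2)²(0.1) + (3)²(0.35) + (4)²(0.05) + (8)²(0.2) = 17.2

17.20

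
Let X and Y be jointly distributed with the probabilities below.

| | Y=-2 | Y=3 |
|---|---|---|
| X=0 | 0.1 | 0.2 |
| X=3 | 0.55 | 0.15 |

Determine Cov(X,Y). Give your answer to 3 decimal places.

-1.425

E[X] = 2.1,  E[Y] = -0.25
E[XY] = -1.95
Cov(X,Y) = E[XY] − E[X]E[Y] = -1.95 − (2.1)(-0.25) = -1.425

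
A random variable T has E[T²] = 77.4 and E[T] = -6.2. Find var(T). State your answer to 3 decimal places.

38.960

var(T) = 77.4 − (-6.2)² = 38.96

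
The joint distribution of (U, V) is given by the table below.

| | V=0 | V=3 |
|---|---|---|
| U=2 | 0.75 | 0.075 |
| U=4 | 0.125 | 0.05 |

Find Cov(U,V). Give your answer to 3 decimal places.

0.169

E[U] = 2.35,  E[V] = 0.375
E[UV] = 1.05
Cov(U,V) = E[UV] − E[U]E[V] = 1.05 − (2.35)(0.375) = 0.16875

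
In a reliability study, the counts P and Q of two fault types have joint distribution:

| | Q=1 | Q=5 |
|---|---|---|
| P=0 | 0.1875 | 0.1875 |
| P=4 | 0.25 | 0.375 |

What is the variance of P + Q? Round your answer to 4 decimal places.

8.4375

E[P] = 2.5,  E[Q] = 3.25,  E[PQ] = 8.5
var(P) = 10 − (2.5)² = 3.75;  var(Q) = 14.5 − (3.25)² = 3.9375
Cov(P,Q) = 8.5 − (2.5)(3.25) = 0.375
var(P + Q) = (1)²·3.75 + (1)²·3.9375 + 2·(1)·(1)·0.375 = 8.4375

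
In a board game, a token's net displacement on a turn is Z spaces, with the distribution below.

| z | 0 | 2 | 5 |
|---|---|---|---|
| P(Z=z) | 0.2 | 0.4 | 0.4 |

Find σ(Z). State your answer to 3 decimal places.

1.939

E[Z] = (0)(0.2) + (2)(0.4) + (5)(0.4) = 2.8
E[Z²] = (0)²(0.2) + (2)²(0.4) + (5)²(0.4) = 11.6
var(Z) = E[Z²] − (E[Z])² = 11.6 − (2.8)² = 3.76
σ(Z) = √3.76 ≈ 1.939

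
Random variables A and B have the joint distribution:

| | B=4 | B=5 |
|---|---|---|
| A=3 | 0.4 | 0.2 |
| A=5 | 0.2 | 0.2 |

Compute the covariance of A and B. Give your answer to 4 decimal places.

0.0800

E[A] = 3.8,  E[B] = 4.4
E[AB] = 16.8
Cov(A,B) = E[AB] − E[A]E[B] = 16.8 − (3.8)(4.4) = 0.08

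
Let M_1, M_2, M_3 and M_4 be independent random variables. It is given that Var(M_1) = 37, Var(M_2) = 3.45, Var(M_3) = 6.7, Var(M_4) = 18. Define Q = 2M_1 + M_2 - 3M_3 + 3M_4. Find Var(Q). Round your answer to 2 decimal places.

By independence, Var(Q) = (2)²Var(M_1) + (1)²Var(M_2) + (-3)²Var(M_3) + (3)²Var(M_4)
= (2)²·37 + (1)²·3.45 + (-3)²·6.7 + (3)²·18 = 373.75

373.75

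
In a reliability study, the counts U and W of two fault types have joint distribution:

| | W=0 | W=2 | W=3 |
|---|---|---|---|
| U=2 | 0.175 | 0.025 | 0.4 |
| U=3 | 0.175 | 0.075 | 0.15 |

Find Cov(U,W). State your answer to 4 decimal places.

-0.1400

E[U] = 2.4,  E[W] = 1.85
E[UW] = 4.3
Cov(U,W) = E[UW] − E[U]E[W] = 4.3 − (2.4)(1.85) = -0.14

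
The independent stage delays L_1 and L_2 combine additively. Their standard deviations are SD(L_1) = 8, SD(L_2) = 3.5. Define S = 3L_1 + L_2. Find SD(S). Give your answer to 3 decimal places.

24.254

V(L_1) = 64, V(L_2) = 12.25
By independence, V(S) = (3)²V(L_1) + (1)²V(L_2)
= (3)²·64 + (1)²·12.25 = 588.25
SD(S) = √588.25 ≈ 24.254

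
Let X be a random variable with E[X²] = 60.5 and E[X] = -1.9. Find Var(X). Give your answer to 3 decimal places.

56.890

Var(X) = 60.5 − (-1.9)² = 56.89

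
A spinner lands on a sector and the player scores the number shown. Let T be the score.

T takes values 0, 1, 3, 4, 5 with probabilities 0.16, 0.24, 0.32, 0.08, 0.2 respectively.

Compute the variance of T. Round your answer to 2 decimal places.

3.05

E[T] = (0)(0.16) + (1)(0.24) + (3)(0.32) + (4)(0.08) + (5)(0.2) = 2.52
E[T²] = (0)²(0.16) + (1)²(0.24) + (3)²(0.32) + (4)²(0.08) + (5)²(0.2) = 9.4
V(T) = E[T²] − (E[T])² = 9.4 − (2.52)² = 3.0496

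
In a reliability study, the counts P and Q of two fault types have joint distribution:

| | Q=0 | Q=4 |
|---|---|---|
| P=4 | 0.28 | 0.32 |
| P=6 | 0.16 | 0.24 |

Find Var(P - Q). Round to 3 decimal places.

E[P] = 4.8,  E[Q] = 2.24,  E[PQ] = 10.88
Var(P) = 24 − (4.8)² = 0.96;  Var(Q) = 8.96 − (2.24)² = 3.9424
Cov(P,Q) = 10.88 − (4.8)(2.24) = 0.128
Var(P - Q) = (1)²·0.96 + (-1)²·3.9424 + 2·(1)·(-1)·0.128 = 4.6464

4.646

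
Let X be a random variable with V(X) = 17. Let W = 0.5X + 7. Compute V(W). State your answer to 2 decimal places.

4.25

V(0.5X + 7) = (0.5)²·V(X) = 0.25·17 = 4.25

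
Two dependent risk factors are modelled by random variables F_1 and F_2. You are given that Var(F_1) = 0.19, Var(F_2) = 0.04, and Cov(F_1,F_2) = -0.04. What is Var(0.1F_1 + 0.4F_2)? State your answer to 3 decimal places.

0.005

Var(0.1F_1 + 0.4F_2) = (0.1)²·Var(F_1) + (0.4)²·Var(F_2) + 2·(0.1)·(0.4)·Cov(F_1,F_2)
= 0.01·0.19 + 0.16·0.04 + 0.08·-0.04 = 0.0051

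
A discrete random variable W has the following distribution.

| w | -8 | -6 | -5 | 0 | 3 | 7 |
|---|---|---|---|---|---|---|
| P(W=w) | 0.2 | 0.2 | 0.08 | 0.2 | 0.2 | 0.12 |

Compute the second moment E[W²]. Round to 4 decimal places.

29.6800

E[W²] = (-8)²(0.2) + (-6)²(0.2) + (-5)²(0.08) + (0)²(0.2) + (3)²(0.2) + (7)²(0.12) = 29.68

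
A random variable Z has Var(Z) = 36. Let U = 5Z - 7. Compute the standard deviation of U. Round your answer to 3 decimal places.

Var(5Z - 7) = (5)²·36 = 900
SD(U) = √900 ≈ 30.000

30.000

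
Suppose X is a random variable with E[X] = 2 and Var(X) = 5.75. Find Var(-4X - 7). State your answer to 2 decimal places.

92.00

Var(-4X - 7) = (-4)²·Var(X) = 16·5.75 = 92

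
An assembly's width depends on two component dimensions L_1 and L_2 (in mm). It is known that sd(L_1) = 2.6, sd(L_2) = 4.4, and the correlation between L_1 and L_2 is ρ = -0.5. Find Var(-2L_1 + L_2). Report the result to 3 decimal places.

69.280

Var(L_1) = (2.6)² = 6.76;  Var(L_2) = (4.4)² = 19.36
Cov(L_1,L_2) = ρ·sd(L_1)·sd(L_2) = -0.5·2.6·4.4 = -5.72
Var(-2L_1 + L_2) = (-2)²·Var(L_1) + (1)²·Var(L_2) + 2·(-2)·(1)·Cov(L_1,L_2)
= 4·6.76 + 1·19.36 + -4·-5.72 = 69.28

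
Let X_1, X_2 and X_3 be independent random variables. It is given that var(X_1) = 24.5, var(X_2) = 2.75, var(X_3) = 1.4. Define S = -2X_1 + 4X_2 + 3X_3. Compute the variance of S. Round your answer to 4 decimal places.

154.6000

By independence, var(S) = (-2)²var(X_1) + (4)²var(X_2) + (3)²var(X_3)
= (-2)²·24.5 + (4)²·2.75 + (3)²·1.4 = 154.6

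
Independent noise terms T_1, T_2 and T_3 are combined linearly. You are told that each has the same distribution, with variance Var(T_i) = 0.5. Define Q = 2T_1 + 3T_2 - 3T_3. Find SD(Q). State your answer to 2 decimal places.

By independence, Var(Q) = (2)²Var(T_1) + (3)²Var(T_2) + (-3)²Var(T_3)
= (2)²·0.5 + (3)²·0.5 + (-3)²·0.5 = 11
SD(Q) = √11 ≈ 3.32

3.32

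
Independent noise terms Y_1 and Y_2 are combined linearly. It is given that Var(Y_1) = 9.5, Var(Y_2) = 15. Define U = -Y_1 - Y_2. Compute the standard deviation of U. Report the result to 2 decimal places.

By independence, Var(U) = (-1)²Var(Y_1) + (-1)²Var(Y_2)
= (-1)²·9.5 + (-1)²·15 = 24.5
SD(U) = √24.5 ≈ 4.95

4.95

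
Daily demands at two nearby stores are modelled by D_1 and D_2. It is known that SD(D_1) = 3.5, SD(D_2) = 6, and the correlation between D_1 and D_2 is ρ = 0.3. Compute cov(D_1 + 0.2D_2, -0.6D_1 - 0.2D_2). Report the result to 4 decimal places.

Var(D_1) = (3.5)² = 12.25;  Var(D_2) = (6)² = 36
cov(D_1,D_2) = ρ·SD(D_1)·SD(D_2) = 0.3·3.5·6 = 6.3
cov(D_1 + 0.2D_2, -0.6D_1 - 0.2D_2) = (1)(-0.6)Var(D_1) + (0.2)(-0.2)Var(D_2) + [(1)(-0.2) + (0.2)(-0.6)]cov(D_1,D_2)
= -0.6·12.25 + -0.04·36 + -0.32·6.3 = -10.806

-10.8060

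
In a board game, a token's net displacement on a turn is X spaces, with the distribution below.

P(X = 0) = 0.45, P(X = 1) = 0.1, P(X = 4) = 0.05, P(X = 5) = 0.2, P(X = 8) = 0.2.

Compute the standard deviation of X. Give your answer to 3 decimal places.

3.208

E[X] = (0)(0.45) + (1)(0.1) + (4)(0.05) + (5)(0.2) + (8)(0.2) = 2.9
E[X²] = (0)²(0.45) + (1)²(0.1) + (4)²(0.05) + (5)²(0.2) + (8)²(0.2) = 18.7
var(X) = E[X²] − (E[X])² = 18.7 − (2.9)² = 10.29
SD(X) = √10.29 ≈ 3.208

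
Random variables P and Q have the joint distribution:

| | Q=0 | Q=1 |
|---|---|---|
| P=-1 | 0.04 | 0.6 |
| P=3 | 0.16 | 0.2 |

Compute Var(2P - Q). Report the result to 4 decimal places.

E[P] = 0.44,  E[Q] = 0.8,  E[PQ] = 0
Var(P) = 3.88 − (0.44)² = 3.6864;  Var(Q) = 0.8 − (0.8)² = 0.16
Cov(P,Q) = 0 − (0.44)(0.8) = -0.352
Var(2P - Q) = (2)²·3.6864 + (-1)²·0.16 + 2·(2)·(-1)·-0.352 = 16.3136

16.3136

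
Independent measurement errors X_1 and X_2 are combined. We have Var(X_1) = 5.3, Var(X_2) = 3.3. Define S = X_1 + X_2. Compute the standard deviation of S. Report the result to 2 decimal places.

By independence, Var(S) = (1)²Var(X_1) + (1)²Var(X_2)
= (1)²·5.3 + (1)²·3.3 = 8.6
σ(S) = √8.6 ≈ 2.93

2.93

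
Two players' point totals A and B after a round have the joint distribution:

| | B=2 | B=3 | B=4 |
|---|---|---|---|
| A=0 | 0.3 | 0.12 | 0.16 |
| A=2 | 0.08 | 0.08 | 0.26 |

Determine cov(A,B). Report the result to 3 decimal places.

0.326

E[A] = 0.84,  E[B] = 3.04
E[AB] = 2.88
cov(A,B) = E[AB] − E[A]E[B] = 2.88 − (0.84)(3.04) = 0.3264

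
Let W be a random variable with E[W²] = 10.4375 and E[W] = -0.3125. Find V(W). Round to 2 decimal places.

V(W) = 10.4375 − (-0.3125)² = 10.33984375

10.34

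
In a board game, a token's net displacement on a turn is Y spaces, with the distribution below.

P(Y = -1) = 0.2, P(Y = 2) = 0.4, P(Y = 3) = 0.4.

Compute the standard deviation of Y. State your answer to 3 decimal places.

1.470

E[Y] = (-1)(0.2) + (2)(0.4) + (3)(0.4) = 1.8
E[Y²] = (-1)²(0.2) + (2)²(0.4) + (3)²(0.4) = 5.4
Var(Y) = E[Y²] − (E[Y])² = 5.4 − (1.8)² = 2.16
SD(Y) = √2.16 ≈ 1.470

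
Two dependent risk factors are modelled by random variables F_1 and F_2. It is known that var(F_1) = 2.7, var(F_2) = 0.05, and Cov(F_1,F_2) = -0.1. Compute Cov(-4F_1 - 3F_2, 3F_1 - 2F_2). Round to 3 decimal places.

Cov(-4F_1 - 3F_2, 3F_1 - 2F_2) = (-4)(3)var(F_1) + (-3)(-2)var(F_2) + [(-4)(-2) + (-3)(3)]Cov(F_1,F_2)
= -12·2.7 + 6·0.05 + -1·-0.1 = -32

-32.000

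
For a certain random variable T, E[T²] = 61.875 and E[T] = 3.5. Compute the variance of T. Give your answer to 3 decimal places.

Var(T) = 61.875 − (3.5)² = 49.625

49.625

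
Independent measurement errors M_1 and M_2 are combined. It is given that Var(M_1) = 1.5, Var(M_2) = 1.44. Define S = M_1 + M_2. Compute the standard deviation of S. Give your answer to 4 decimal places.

1.7146

By independence, Var(S) = (1)²Var(M_1) + (1)²Var(M_2)
= (1)²·1.5 + (1)²·1.44 = 2.94
SD(S) = √2.94 ≈ 1.7146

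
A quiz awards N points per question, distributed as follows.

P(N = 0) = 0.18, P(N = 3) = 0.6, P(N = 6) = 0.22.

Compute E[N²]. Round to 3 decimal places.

E[N²] = (0)²(0.18) + (3)²(0.6) + (6)²(0.22) = 13.32

13.320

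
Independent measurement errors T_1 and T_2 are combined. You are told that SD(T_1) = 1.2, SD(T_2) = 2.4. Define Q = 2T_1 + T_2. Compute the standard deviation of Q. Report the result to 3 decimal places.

var(T_1) = 1.44, var(T_2) = 5.76
By independence, var(Q) = (2)²var(T_1) + (1)²var(T_2)
= (2)²·1.44 + (1)²·5.76 = 11.52
SD(Q) = √11.52 ≈ 3.394

3.394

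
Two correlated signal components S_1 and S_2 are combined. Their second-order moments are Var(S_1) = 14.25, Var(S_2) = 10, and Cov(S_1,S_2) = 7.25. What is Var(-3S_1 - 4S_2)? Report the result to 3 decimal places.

462.250

Var(-3S_1 - 4S_2) = (-3)²·Var(S_1) + (-4)²·Var(S_2) + 2·(-3)·(-4)·Cov(S_1,S_2)
= 9·14.25 + 16·10 + 24·7.25 = 462.25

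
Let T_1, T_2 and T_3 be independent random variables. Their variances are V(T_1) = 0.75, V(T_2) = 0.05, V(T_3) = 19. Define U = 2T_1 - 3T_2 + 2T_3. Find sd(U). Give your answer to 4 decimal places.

8.9135

By independence, V(U) = (2)²V(T_1) + (-3)²V(T_2) + (2)²V(T_3)
= (2)²·0.75 + (-3)²·0.05 + (2)²·19 = 79.45
sd(U) = √79.45 ≈ 8.9135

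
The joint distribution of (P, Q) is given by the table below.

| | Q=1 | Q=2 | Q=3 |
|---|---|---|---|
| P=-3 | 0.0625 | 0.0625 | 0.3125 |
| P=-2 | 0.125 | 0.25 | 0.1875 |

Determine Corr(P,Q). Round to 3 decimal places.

-0.297

E[P] = -2.4375,  E[Q] = 2.3125
E[PQ] = -5.75
Cov(P,Q) = E[PQ] − E[P]E[Q] = -5.75 − (-2.4375)(2.3125) = -0.11328125
V(P) = 0.24609375,  V(Q) = 0.58984375
ρ = -0.11328125 / √(0.24609375·0.58984375) ≈ -0.297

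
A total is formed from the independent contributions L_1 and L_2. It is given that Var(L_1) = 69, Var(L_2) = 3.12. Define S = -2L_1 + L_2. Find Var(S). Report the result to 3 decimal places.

By independence, Var(S) = (-2)²Var(L_1) + (1)²Var(L_2)
= (-2)²·69 + (1)²·3.12 = 279.12

279.120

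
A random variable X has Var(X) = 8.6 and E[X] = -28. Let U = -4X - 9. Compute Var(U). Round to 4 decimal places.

Var(-4X - 9) = (-4)²·Var(X) = 16·8.6 = 137.6

137.6000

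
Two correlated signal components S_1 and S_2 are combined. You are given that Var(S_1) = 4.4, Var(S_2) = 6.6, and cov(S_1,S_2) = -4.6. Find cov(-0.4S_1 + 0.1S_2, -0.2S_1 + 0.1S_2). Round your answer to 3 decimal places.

0.694

cov(-0.4S_1 + 0.1S_2, -0.2S_1 + 0.1S_2) = (-0.4)(-0.2)Var(S_1) + (0.1)(0.1)Var(S_2) + [(-0.4)(0.1) + (0.1)(-0.2)]cov(S_1,S_2)
= 0.08·4.4 + 0.01·6.6 + -0.06·-4.6 = 0.694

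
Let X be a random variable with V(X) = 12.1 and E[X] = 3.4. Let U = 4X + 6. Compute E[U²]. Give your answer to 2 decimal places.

577.76

E[4X + 6] = 4·3.4 + 6 = 19.6
V(4X + 6) = (4)²·12.1 = 193.6
E[U²] = V(U) + (E[U])² = 193.6 + (19.6)² = 577.76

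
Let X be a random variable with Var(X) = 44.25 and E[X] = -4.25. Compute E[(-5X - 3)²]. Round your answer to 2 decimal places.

E[-5X - 3] = -5·-4.25 − 3 = 18.25
Var(-5X - 3) = (-5)²·44.25 = 1106.25
E[(-5X - 3)²] = Var((-5X - 3)) + (E[(-5X - 3)])² = 1106.25 + (18.25)² = 1439.3125

1439.31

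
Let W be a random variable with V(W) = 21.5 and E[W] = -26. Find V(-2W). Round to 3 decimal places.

86.000

V(-2W) = (-2)²·V(W) = 4·21.5 = 86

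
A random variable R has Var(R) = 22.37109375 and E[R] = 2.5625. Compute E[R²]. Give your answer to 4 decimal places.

E[R²] = Var(R) + (E[R])² = 22.37109375 + (2.5625)² = 28.9375

28.9375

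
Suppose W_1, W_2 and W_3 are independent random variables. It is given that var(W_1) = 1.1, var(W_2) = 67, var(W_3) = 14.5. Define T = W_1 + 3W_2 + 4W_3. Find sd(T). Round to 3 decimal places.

28.915

By independence, var(T) = (1)²var(W_1) + (3)²var(W_2) + (4)²var(W_3)
= (1)²·1.1 + (3)²·67 + (4)²·14.5 = 836.1
sd(T) = √836.1 ≈ 28.915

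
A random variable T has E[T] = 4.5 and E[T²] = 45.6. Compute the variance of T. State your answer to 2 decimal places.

25.35

var(T) = 45.6 − (4.5)² = 25.35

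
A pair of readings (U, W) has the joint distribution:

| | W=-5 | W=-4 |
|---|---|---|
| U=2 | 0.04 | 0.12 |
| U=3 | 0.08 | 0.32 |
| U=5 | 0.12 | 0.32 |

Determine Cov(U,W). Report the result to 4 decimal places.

E[U] = 3.72,  E[W] = -4.24
E[UW] = -15.8
Cov(U,W) = E[UW] − E[U]E[W] = -15.8 − (3.72)(-4.24) = -0.0272

-0.0272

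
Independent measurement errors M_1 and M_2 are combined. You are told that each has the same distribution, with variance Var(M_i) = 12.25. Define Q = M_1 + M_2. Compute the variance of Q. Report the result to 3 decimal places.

By independence, Var(Q) = (1)²Var(M_1) + (1)²Var(M_2)
= (1)²·12.25 + (1)²·12.25 = 24.5

24.500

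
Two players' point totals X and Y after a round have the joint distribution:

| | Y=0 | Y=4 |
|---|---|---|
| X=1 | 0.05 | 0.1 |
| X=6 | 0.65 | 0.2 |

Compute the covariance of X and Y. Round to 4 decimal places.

-1.1000

E[X] = 5.25,  E[Y] = 1.2
E[XY] = 5.2
Cov(X,Y) = E[XY] − E[X]E[Y] = 5.2 − (5.25)(1.2) = -1.1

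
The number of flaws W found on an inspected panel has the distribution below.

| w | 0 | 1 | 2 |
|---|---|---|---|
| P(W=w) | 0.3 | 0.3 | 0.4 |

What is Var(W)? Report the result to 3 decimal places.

0.690

E[W] = (0)(0.3) + (1)(0.3) + (2)(0.4) = 1.1
E[W²] = (0)²(0.3) + (1)²(0.3) + (2)²(0.4) = 1.9
Var(W) = E[W²] − (E[W])² = 1.9 − (1.1)² = 0.69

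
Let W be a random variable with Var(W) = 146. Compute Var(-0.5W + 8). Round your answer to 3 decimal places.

36.500

Var(-0.5W + 8) = (-0.5)²·Var(W) = 0.25·146 = 36.5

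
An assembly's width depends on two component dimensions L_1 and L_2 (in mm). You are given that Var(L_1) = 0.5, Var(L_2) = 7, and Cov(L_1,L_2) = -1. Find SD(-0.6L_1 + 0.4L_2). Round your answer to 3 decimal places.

Var(-0.6L_1 + 0.4L_2) = (-0.6)²·Var(L_1) + (0.4)²·Var(L_2) + 2·(-0.6)·(0.4)·Cov(L_1,L_2)
= 0.36·0.5 + 0.16·7 + -0.48·-1 = 1.78
SD(-0.6L_1 + 0.4L_2) = √1.78 ≈ 1.334

1.334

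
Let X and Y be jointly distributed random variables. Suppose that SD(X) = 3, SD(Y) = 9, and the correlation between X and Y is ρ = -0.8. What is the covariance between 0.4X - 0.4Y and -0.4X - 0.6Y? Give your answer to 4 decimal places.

19.7280

Var(X) = (3)² = 9;  Var(Y) = (9)² = 81
Cov(X,Y) = ρ·SD(X)·SD(Y) = -0.8·3·9 = -21.6
Cov(0.4X - 0.4Y, -0.4X - 0.6Y) = (0.4)(-0.4)Var(X) + (-0.4)(-0.6)Var(Y) + [(0.4)(-0.6) + (-0.4)(-0.4)]Cov(X,Y)
= -0.16·9 + 0.24·81 + -0.08·-21.6 = 19.728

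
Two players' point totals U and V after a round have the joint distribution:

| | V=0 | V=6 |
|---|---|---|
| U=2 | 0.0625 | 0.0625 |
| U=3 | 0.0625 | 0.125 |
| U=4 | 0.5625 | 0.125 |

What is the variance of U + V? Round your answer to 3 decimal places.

6.871

E[U] = 3.5625,  E[V] = 1.875,  E[UV] = 6
Var(U) = 13.1875 − (3.5625)² = 0.49609375;  Var(V) = 11.25 − (1.875)² = 7.734375
Cov(U,V) = 6 − (3.5625)(1.875) = -0.6796875
Var(U + V) = (1)²·0.49609375 + (1)²·7.734375 + 2·(1)·(1)·-0.6796875 = 6.87109375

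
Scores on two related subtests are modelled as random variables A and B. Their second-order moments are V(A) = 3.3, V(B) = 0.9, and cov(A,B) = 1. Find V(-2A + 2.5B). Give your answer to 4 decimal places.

V(-2A + 2.5B) = (-2)²·V(A) + (2.5)²·V(B) + 2·(-2)·(2.5)·cov(A,B)
= 4·3.3 + 6.25·0.9 + -10·1 = 8.825

8.8250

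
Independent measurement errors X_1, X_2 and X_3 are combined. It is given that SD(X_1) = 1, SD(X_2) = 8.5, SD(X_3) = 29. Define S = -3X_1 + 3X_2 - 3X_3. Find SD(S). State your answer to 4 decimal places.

90.7097

var(X_1) = 1, var(X_2) = 72.25, var(X_3) = 841
By independence, var(S) = (-3)²var(X_1) + (3)²var(X_2) + (-3)²var(X_3)
= (-3)²·1 + (3)²·72.25 + (-3)²·841 = 8228.25
SD(S) = √8228.25 ≈ 90.7097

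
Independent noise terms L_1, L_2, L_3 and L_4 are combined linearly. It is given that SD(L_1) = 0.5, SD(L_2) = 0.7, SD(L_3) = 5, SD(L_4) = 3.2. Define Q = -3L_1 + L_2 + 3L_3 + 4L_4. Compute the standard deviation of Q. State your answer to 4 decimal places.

var(L_1) = 0.25, var(L_2) = 0.49, var(L_3) = 25, var(L_4) = 10.24
By independence, var(Q) = (-3)²var(L_1) + (1)²var(L_2) + (3)²var(L_3) + (4)²var(L_4)
= (-3)²·0.25 + (1)²·0.49 + (3)²·25 + (4)²·10.24 = 391.58
SD(Q) = √391.58 ≈ 19.7884

19.7884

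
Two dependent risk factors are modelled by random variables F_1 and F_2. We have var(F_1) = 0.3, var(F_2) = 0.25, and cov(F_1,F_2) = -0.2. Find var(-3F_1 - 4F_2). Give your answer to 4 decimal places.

1.9000

var(-3F_1 - 4F_2) = (-3)²·var(F_1) + (-4)²·var(F_2) + 2·(-3)·(-4)·cov(F_1,F_2)
= 9·0.3 + 16·0.25 + 24·-0.2 = 1.9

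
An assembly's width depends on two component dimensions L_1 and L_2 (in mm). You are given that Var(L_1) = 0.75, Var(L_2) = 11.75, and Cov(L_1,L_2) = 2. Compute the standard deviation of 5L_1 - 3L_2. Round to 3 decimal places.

Var(5L_1 - 3L_2) = (5)²·Var(L_1) + (-3)²·Var(L_2) + 2·(5)·(-3)·Cov(L_1,L_2)
= 25·0.75 + 9·11.75 + -30·2 = 64.5
σ(5L_1 - 3L_2) = √64.5 ≈ 8.031

8.031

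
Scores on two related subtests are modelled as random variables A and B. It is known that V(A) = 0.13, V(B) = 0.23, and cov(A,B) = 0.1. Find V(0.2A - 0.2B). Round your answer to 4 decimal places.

V(0.2A - 0.2B) = (0.2)²·V(A) + (-0.2)²·V(B) + 2·(0.2)·(-0.2)·cov(A,B)
= 0.04·0.13 + 0.04·0.23 + -0.08·0.1 = 0.0064

0.0064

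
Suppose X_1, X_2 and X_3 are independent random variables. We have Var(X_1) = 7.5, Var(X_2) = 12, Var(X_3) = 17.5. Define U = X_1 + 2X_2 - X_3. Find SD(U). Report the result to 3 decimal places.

By independence, Var(U) = (1)²Var(X_1) + (2)²Var(X_2) + (-1)²Var(X_3)
= (1)²·7.5 + (2)²·12 + (-1)²·17.5 = 73
SD(U) = √73 ≈ 8.544

8.544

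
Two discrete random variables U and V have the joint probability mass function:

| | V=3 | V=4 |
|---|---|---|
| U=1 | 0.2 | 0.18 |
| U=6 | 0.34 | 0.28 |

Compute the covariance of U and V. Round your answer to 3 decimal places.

-0.026

E[U] = 4.1,  E[V] = 3.46
E[UV] = 14.16
cov(U,V) = E[UV] − E[U]E[V] = 14.16 − (4.1)(3.46) = -0.026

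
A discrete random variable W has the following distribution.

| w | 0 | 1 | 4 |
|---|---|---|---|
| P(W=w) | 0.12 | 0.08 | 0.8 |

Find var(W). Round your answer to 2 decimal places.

2.12

E[W] = (0)(0.12) + (1)(0.08) + (4)(0.8) = 3.28
E[W²] = (0)²(0.12) + (1)²(0.08) + (4)²(0.8) = 12.88
var(W) = E[W²] − (E[W])² = 12.88 − (3.28)² = 2.1216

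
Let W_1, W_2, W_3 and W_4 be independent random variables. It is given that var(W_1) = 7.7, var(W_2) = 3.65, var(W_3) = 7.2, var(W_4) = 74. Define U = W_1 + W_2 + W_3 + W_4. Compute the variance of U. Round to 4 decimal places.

By independence, var(U) = (1)²var(W_1) + (1)²var(W_2) + (1)²var(W_3) + (1)²var(W_4)
= (1)²·7.7 + (1)²·3.65 + (1)²·7.2 + (1)²·74 = 92.55

92.5500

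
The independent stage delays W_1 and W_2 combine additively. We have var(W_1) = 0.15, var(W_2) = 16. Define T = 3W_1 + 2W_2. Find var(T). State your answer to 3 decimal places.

By independence, var(T) = (3)²var(W_1) + (2)²var(W_2)
= (3)²·0.15 + (2)²·16 = 65.35

65.350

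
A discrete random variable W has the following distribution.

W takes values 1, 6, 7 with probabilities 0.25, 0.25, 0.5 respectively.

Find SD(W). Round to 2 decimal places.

E[W] = (1)(0.25) + (6)(0.25) + (7)(0.5) = 5.25
E[W²] = (1)²(0.25) + (6)²(0.25) + (7)²(0.5) = 33.75
Var(W) = E[W²] − (E[W])² = 33.75 − (5.25)² = 6.1875
SD(W) = √6.1875 ≈ 2.49

2.49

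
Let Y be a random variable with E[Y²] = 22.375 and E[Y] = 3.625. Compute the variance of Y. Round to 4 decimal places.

Var(Y) = 22.375 − (3.625)² = 9.234375

9.2344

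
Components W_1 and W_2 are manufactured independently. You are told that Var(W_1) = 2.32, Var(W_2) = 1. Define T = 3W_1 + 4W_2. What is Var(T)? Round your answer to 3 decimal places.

36.880

By independence, Var(T) = (3)²Var(W_1) + (4)²Var(W_2)
= (3)²·2.32 + (4)²·1 = 36.88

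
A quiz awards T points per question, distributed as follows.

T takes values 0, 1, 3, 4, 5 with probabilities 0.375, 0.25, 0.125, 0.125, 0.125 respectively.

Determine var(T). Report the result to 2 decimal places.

E[T] = (0)(0.375) + (1)(0.25) + (3)(0.125) + (4)(0.125) + (5)(0.125) = 1.75
E[T²] = (0)²(0.375) + (1)²(0.25) + (3)²(0.125) + (4)²(0.125) + (5)²(0.125) = 6.5
var(T) = E[T²] − (E[T])² = 6.5 − (1.75)² = 3.4375

3.44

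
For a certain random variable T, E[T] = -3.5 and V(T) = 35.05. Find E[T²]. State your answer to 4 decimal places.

47.3000

E[T²] = V(T) + (E[T])² = 35.05 + (-3.5)² = 47.3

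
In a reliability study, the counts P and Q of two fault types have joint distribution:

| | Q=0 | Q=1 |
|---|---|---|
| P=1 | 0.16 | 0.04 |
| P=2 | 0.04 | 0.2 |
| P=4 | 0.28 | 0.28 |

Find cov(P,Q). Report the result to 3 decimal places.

0.042

E[P] = 2.92,  E[Q] = 0.52
E[PQ] = 1.56
cov(P,Q) = E[PQ] − E[P]E[Q] = 1.56 − (2.92)(0.52) = 0.0416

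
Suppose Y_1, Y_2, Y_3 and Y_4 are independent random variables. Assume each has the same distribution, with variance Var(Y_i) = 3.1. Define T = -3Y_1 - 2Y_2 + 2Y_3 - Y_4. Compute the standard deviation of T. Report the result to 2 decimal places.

By independence, Var(T) = (-3)²Var(Y_1) + (-2)²Var(Y_2) + (2)²Var(Y_3) + (-1)²Var(Y_4)
= (-3)²·3.1 + (-2)²·3.1 + (2)²·3.1 + (-1)²·3.1 = 55.8
SD(T) = √55.8 ≈ 7.47

7.47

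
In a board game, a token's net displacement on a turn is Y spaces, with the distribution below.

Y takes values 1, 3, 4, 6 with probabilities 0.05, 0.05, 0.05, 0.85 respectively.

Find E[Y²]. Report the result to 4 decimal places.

31.9000

E[Y²] = (1)²(0.05) + (3)²(0.05) + (4)²(0.05) + (6)²(0.85) = 31.9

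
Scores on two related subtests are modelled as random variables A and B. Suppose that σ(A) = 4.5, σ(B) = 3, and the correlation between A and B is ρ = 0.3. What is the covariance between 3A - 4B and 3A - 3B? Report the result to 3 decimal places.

205.200

var(A) = (4.5)² = 20.25;  var(B) = (3)² = 9
Cov(A,B) = ρ·σ(A)·σ(B) = 0.3·4.5·3 = 4.05
Cov(3A - 4B, 3A - 3B) = (3)(3)var(A) + (-4)(-3)var(B) + [(3)(-3) + (-4)(3)]Cov(A,B)
= 9·20.25 + 12·9 + -21·4.05 = 205.2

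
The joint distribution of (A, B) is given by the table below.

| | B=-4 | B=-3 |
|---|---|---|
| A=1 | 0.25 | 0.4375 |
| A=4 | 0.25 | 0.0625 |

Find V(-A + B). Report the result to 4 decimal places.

2.7461

E[A] = 1.9375,  E[B] = -3.5,  E[AB] = -7.0625
V(A) = 5.6875 − (1.9375)² = 1.93359375;  V(B) = 12.5 − (-3.5)² = 0.25
Cov(A,B) = -7.0625 − (1.9375)(-3.5) = -0.28125
V(-A + B) = (-1)²·1.93359375 + (1)²·0.25 + 2·(-1)·(1)·-0.28125 = 2.74609375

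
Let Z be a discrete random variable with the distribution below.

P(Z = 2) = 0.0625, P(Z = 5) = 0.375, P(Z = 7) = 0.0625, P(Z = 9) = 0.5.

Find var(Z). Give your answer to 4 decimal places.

E[Z] = (2)(0.0625) + (5)(0.375) + (7)(0.0625) + (9)(0.5) = 6.9375
E[Z²] = (2)²(0.0625) + (5)²(0.375) + (7)²(0.0625) + (9)²(0.5) = 53.1875
var(Z) = E[Z²] − (E[Z])² = 53.1875 − (6.9375)² = 5.05859375

5.0586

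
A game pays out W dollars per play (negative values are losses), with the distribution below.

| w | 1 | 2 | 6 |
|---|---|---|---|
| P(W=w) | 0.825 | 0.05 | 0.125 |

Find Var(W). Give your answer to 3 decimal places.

E[W] = (1)(0.825) + (2)(0.05) + (6)(0.125) = 1.675
E[W²] = (1)²(0.825) + (2)²(0.05) + (6)²(0.125) = 5.525
Var(W) = E[W²] − (E[W])² = 5.525 − (1.675)² = 2.719375

2.719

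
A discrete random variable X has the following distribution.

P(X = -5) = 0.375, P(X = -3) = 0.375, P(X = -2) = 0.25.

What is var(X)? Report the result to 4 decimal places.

1.5000

E[X] = (-5)(0.375) + (-3)(0.375) + (-2)(0.25) = -3.5
E[X²] = (-5)²(0.375) + (-3)²(0.375) + (-2)²(0.25) = 13.75
var(X) = E[X²] − (E[X])² = 13.75 − (-3.5)² = 1.5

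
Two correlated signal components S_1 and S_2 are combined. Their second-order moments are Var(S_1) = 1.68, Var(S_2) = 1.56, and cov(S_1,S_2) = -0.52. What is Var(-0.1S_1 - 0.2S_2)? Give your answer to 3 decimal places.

0.058

Var(-0.1S_1 - 0.2S_2) = (-0.1)²·Var(S_1) + (-0.2)²·Var(S_2) + 2·(-0.1)·(-0.2)·cov(S_1,S_2)
= 0.01·1.68 + 0.04·1.56 + 0.04·-0.52 = 0.0584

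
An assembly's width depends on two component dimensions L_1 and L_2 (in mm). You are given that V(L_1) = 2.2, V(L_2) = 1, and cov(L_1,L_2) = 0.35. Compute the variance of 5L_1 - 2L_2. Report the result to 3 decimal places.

52.000

V(5L_1 - 2L_2) = (5)²·V(L_1) + (-2)²·V(L_2) + 2·(5)·(-2)·cov(L_1,L_2)
= 25·2.2 + 4·1 + -20·0.35 = 52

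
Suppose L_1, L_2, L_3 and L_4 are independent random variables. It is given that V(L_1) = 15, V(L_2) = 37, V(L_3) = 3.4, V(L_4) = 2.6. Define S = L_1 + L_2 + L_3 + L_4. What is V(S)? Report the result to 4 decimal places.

58.0000

By independence, V(S) = (1)²V(L_1) + (1)²V(L_2) + (1)²V(L_3) + (1)²V(L_4)
= (1)²·15 + (1)²·37 + (1)²·3.4 + (1)²·2.6 = 58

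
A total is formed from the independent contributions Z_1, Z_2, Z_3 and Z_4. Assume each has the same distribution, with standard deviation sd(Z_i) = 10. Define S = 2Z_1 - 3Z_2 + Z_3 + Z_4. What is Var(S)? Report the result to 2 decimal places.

1500.00

Var(Z_i) = (10)² = 100
By independence, Var(S) = (2)²Var(Z_1) + (-3)²Var(Z_2) + (1)²Var(Z_3) + (1)²Var(Z_4)
= (2)²·100 + (-3)²·100 + (1)²·100 + (1)²·100 = 1500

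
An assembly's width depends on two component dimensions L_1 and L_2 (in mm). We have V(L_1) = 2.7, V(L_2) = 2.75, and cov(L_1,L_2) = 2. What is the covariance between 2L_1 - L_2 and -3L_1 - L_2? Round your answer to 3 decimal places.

cov(2L_1 - L_2, -3L_1 - L_2) = (2)(-3)V(L_1) + (-1)(-1)V(L_2) + [(2)(-1) + (-1)(-3)]cov(L_1,L_2)
= -6·2.7 + 1·2.75 + 1·2 = -11.45

-11.450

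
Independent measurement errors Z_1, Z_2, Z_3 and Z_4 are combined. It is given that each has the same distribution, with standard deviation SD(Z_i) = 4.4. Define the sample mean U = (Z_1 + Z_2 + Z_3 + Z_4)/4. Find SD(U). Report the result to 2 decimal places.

2.20

V(Z_i) = (4.4)² = 19.36
By independence, V(U) = (0.25)²V(Z_1) + (0.25)²V(Z_2) + (0.25)²V(Z_3) + (0.25)²V(Z_4)
= (0.25)²·19.36 + (0.25)²·19.36 + (0.25)²·19.36 + (0.25)²·19.36 = 4.84
SD(U) = √4.84 ≈ 2.20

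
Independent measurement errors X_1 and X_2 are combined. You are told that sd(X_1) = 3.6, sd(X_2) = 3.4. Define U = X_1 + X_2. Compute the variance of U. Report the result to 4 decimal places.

var(X_1) = 12.96, var(X_2) = 11.56
By independence, var(U) = (1)²var(X_1) + (1)²var(X_2)
= (1)²·12.96 + (1)²·11.56 = 24.52

24.5200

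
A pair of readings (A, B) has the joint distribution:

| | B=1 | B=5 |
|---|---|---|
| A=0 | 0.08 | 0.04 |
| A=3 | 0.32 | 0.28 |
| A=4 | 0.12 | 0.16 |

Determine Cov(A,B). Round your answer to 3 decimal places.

E[A] = 2.92,  E[B] = 2.92
E[AB] = 8.84
Cov(A,B) = E[AB] − E[A]E[B] = 8.84 − (2.92)(2.92) = 0.3136

0.314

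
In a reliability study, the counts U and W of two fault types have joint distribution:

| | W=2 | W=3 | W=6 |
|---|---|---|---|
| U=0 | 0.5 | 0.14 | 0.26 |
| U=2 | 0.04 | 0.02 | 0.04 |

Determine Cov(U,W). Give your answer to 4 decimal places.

0.0880

E[U] = 0.2,  E[W] = 3.36
E[UW] = 0.76
Cov(U,W) = E[UW] − E[U]E[W] = 0.76 − (0.2)(3.36) = 0.088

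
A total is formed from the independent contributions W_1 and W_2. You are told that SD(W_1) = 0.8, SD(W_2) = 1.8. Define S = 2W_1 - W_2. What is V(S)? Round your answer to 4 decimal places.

5.8000

V(W_1) = 0.64, V(W_2) = 3.24
By independence, V(S) = (2)²V(W_1) + (-1)²V(W_2)
= (2)²·0.64 + (-1)²·3.24 = 5.8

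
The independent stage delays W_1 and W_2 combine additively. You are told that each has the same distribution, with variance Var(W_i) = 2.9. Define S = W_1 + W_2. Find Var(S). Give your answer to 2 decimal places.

5.80

By independence, Var(S) = (1)²Var(W_1) + (1)²Var(W_2)
= (1)²·2.9 + (1)²·2.9 = 5.8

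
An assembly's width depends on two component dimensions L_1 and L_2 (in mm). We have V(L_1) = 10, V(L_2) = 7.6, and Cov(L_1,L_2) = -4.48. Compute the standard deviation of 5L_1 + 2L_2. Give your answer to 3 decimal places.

13.813

V(5L_1 + 2L_2) = (5)²·V(L_1) + (2)²·V(L_2) + 2·(5)·(2)·Cov(L_1,L_2)
= 25·10 + 4·7.6 + 20·-4.48 = 190.8
SD(5L_1 + 2L_2) = √190.8 ≈ 13.813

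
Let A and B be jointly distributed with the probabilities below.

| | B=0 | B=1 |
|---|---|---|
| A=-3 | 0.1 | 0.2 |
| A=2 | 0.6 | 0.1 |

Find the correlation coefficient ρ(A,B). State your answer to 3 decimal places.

-0.524

E[A] = 0.5,  E[B] = 0.3
E[AB] = -0.4
Cov(A,B) = E[AB] − E[A]E[B] = -0.4 − (0.5)(0.3) = -0.55
Var(A) = 5.25,  Var(B) = 0.21
ρ = -0.55 / √(5.25·0.21) ≈ -0.524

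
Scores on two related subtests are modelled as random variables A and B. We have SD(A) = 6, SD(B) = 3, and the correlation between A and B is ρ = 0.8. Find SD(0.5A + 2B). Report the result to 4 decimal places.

var(A) = (6)² = 36;  var(B) = (3)² = 9
Cov(A,B) = ρ·SD(A)·SD(B) = 0.8·6·3 = 14.4
var(0.5A + 2B) = (0.5)²·var(A) + (2)²·var(B) + 2·(0.5)·(2)·Cov(A,B)
= 0.25·36 + 4·9 + 2·14.4 = 73.8
SD(0.5A + 2B) = √73.8 ≈ 8.5907

8.5907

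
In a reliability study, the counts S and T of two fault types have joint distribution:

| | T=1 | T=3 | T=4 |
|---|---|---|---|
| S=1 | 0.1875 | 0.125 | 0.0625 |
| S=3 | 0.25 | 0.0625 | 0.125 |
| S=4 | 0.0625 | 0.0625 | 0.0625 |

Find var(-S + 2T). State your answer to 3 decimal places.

7.559

E[S] = 2.4375,  E[T] = 2.25,  E[ST] = 5.625
var(S) = 7.3125 − (2.4375)² = 1.37109375;  var(T) = 6.75 − (2.25)² = 1.6875
Cov(S,T) = 5.625 − (2.4375)(2.25) = 0.140625
var(-S + 2T) = (-1)²·1.37109375 + (2)²·1.6875 + 2·(-1)·(2)·0.140625 = 7.55859375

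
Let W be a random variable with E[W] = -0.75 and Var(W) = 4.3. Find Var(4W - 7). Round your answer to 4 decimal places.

68.8000

Var(4W - 7) = (4)²·Var(W) = 16·4.3 = 68.8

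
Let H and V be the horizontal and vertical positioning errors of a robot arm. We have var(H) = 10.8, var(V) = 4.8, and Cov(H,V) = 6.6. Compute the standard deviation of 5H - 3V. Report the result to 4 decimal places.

10.7331

var(5H - 3V) = (5)²·var(H) + (-3)²·var(V) + 2·(5)·(-3)·Cov(H,V)
= 25·10.8 + 9·4.8 + -30·6.6 = 115.2
sd(5H - 3V) = √115.2 ≈ 10.7331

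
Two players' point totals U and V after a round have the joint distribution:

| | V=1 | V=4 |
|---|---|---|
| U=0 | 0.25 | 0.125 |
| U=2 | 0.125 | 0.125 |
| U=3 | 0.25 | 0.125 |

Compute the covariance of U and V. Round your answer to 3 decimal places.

E[U] = 1.625,  E[V] = 2.125
E[UV] = 3.5
Cov(U,V) = E[UV] − E[U]E[V] = 3.5 − (1.625)(2.125) = 0.046875

0.047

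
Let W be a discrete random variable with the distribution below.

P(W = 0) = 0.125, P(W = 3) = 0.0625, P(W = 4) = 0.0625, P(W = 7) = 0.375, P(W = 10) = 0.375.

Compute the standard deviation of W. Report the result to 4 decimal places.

E[W] = (0)(0.125) + (3)(0.0625) + (4)(0.0625) + (7)(0.375) + (10)(0.375) = 6.8125
E[W²] = (0)²(0.125) + (3)²(0.0625) + (4)²(0.0625) + (7)²(0.375) + (10)²(0.375) = 57.4375
var(W) = E[W²] − (E[W])² = 57.4375 − (6.8125)² = 11.02734375
SD(W) = √11.02734375 ≈ 3.3207

3.3207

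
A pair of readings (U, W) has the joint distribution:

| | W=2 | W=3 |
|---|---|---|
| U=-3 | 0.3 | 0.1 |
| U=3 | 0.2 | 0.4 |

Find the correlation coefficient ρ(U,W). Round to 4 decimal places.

0.4082

E[U] = 0.6,  E[W] = 2.5
E[UW] = 2.1
Cov(U,W) = E[UW] − E[U]E[W] = 2.1 − (0.6)(2.5) = 0.6
var(U) = 8.64,  var(W) = 0.25
ρ = 0.6 / √(8.64·0.25) ≈ 0.4082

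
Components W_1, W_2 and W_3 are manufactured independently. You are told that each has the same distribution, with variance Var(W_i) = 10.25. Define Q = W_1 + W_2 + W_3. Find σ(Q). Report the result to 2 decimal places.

5.55

By independence, Var(Q) = (1)²Var(W_1) + (1)²Var(W_2) + (1)²Var(W_3)
= (1)²·10.25 + (1)²·10.25 + (1)²·10.25 = 30.75
σ(Q) = √30.75 ≈ 5.55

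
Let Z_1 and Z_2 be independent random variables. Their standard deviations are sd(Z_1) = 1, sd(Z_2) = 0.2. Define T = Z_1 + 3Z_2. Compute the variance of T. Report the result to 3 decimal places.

1.360

V(Z_1) = 1, V(Z_2) = 0.04
By independence, V(T) = (1)²V(Z_1) + (3)²V(Z_2)
= (1)²·1 + (3)²·0.04 = 1.36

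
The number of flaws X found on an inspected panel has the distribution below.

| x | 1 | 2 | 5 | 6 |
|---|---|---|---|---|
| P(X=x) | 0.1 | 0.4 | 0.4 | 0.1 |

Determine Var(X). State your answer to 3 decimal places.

E[X] = (1)(0.1) + (2)(0.4) + (5)(0.4) + (6)(0.1) = 3.5
E[X²] = (1)²(0.1) + (2)²(0.4) + (5)²(0.4) + (6)²(0.1) = 15.3
Var(X) = E[X²] − (E[X])² = 15.3 − (3.5)² = 3.05

3.050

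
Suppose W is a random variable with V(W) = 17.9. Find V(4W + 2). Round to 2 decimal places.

286.40

V(4W + 2) = (4)²·V(W) = 16·17.9 = 286.4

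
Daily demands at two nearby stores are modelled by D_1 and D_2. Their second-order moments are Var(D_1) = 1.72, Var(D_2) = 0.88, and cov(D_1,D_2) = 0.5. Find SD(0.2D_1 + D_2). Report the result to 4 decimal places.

Var(0.2D_1 + D_2) = (0.2)²·Var(D_1) + (1)²·Var(D_2) + 2·(0.2)·(1)·cov(D_1,D_2)
= 0.04·1.72 + 1·0.88 + 0.4·0.5 = 1.1488
SD(0.2D_1 + D_2) = √1.1488 ≈ 1.0718

1.0718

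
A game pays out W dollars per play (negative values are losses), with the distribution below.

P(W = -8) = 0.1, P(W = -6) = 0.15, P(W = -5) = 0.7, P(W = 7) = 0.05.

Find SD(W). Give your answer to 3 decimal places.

2.868

E[W] = (-8)(0.1) + (-6)(0.15) + (-5)(0.7) + (7)(0.05) = -4.85
E[W²] = (-8)²(0.1) + (-6)²(0.15) + (-5)²(0.7) + (7)²(0.05) = 31.75
Var(W) = E[W²] − (E[W])² = 31.75 − (-4.85)² = 8.2275
SD(W) = √8.2275 ≈ 2.868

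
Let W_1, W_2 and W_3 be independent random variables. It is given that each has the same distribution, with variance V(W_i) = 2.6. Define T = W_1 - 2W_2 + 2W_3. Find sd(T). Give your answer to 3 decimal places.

By independence, V(T) = (1)²V(W_1) + (-2)²V(W_2) + (2)²V(W_3)
= (1)²·2.6 + (-2)²·2.6 + (2)²·2.6 = 23.4
sd(T) = √23.4 ≈ 4.837

4.837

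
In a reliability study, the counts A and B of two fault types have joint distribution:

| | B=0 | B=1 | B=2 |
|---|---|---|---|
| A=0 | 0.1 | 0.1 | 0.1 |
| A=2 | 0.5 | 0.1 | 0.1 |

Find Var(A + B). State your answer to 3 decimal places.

E[A] = 1.4,  E[B] = 0.6,  E[AB] = 0.6
Var(A) = 2.8 − (1.4)² = 0.84;  Var(B) = 1 − (0.6)² = 0.64
cov(A,B) = 0.6 − (1.4)(0.6) = -0.24
Var(A + B) = (1)²·0.84 + (1)²·0.64 + 2·(1)·(1)·-0.24 = 1

1.000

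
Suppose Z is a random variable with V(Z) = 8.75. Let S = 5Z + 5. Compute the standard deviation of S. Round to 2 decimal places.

14.79

V(5Z + 5) = (5)²·8.75 = 218.75
SD(S) = √218.75 ≈ 14.79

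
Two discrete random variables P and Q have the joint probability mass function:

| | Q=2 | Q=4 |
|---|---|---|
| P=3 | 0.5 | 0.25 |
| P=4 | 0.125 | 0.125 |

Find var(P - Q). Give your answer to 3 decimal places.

E[P] = 3.25,  E[Q] = 2.75,  E[PQ] = 9
var(P) = 10.75 − (3.25)² = 0.1875;  var(Q) = 8.5 − (2.75)² = 0.9375
Cov(P,Q) = 9 − (3.25)(2.75) = 0.0625
var(P - Q) = (1)²·0.1875 + (-1)²·0.9375 + 2·(1)·(-1)·0.0625 = 1

1.000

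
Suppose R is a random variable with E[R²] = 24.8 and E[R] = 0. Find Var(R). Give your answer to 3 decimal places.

Var(R) = 24.8 − (0)² = 24.8

24.800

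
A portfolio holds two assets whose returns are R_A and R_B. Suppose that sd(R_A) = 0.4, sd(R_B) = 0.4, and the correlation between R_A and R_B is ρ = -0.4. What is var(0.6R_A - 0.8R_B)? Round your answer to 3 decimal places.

0.221

var(R_A) = (0.4)² = 0.16;  var(R_B) = (0.4)² = 0.16
Cov(R_A,R_B) = ρ·sd(R_A)·sd(R_B) = -0.4·0.4·0.4 = -0.064
var(0.6R_A - 0.8R_B) = (0.6)²·var(R_A) + (-0.8)²·var(R_B) + 2·(0.6)·(-0.8)·Cov(R_A,R_B)
= 0.36·0.16 + 0.64·0.16 + -0.96·-0.064 = 0.22144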